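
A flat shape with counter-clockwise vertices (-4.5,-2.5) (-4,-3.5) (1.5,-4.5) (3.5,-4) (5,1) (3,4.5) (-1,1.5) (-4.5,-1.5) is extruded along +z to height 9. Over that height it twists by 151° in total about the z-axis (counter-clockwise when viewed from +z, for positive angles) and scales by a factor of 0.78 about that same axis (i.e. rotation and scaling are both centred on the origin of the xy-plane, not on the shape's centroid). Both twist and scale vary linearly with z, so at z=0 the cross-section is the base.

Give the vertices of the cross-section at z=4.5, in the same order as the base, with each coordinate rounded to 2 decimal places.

Cross-section at z=4.5: (1.15,-4.43) (2.12,-4.23) (4.21,0.29) (4.23,2.12) (0.25,4.53) (-3.21,3.59) (-1.52,-0.53) (0.29,-4.21)

t = z/height = 4.5/9 = 0.5
s = 1 + (scale-1)·z/height = 1 + (0.78-1)·4.5/9 = 0.890000
θ = twist·z/height = 151°·4.5/9 = 75.5000° = 1.317724 rad
cos θ = 0.250380, sin θ = 0.968148 (intermediates below are computed at full precision and shown rounded to 5 d.p.)
v1: (-4.5,-2.5) → rotate → (1.29366,-4.98261) → ×s → (1.15136,-4.43453) → (1.15,-4.43)
v2: (-4,-3.5) → rotate → (2.38700,-4.74892) → ×s → (2.12443,-4.22654) → (2.12,-4.23)
v3: (1.5,-4.5) → rotate → (4.73223,0.32551) → ×s → (4.21169,0.28971) → (4.21,0.29)
v4: (3.5,-4) → rotate → (4.74892,2.38700) → ×s → (4.22654,2.12443) → (4.23,2.12)
v5: (5,1) → rotate → (0.28375,5.09112) → ×s → (0.25254,4.53110) → (0.25,4.53)
v6: (3,4.5) → rotate → (-3.60552,4.03115) → ×s → (-3.20892,3.58773) → (-3.21,3.59)
v7: (-1,1.5) → rotate → (-1.70260,-0.59258) → ×s → (-1.51532,-0.52739) → (-1.52,-0.53)
v8: (-4.5,-1.5) → rotate → (0.32551,-4.73223) → ×s → (0.28971,-4.21169) → (0.29,-4.21)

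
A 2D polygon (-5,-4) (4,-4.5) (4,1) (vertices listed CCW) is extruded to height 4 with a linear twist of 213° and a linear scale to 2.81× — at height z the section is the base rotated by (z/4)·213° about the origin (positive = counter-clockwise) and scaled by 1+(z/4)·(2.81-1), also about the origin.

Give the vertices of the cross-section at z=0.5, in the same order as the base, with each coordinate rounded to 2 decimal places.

Cross-section at z=0.5: (-3.28,-7.13) (6.86,-2.73) (3.84,3.29)

t = z/height = 0.5/4 = 0.125
s = 1 + (scale-1)·z/height = 1 + (2.81-1)·0.5/4 = 1.226250
θ = twist·z/height = 213°·0.5/4 = 26.6250° = 0.464694 rad
cos θ = 0.893959, sin θ = 0.448149 (intermediates below are computed at full precision and shown rounded to 5 d.p.)
v1: (-5,-4) → rotate → (-2.67720,-5.81658) → ×s → (-3.28291,-7.13258) → (-3.28,-7.13)
v2: (4,-4.5) → rotate → (5.59251,-2.23022) → ×s → (6.85781,-2.73480) → (6.86,-2.73)
v3: (4,1) → rotate → (3.12769,2.68656) → ×s → (3.83532,3.29439) → (3.84,3.29)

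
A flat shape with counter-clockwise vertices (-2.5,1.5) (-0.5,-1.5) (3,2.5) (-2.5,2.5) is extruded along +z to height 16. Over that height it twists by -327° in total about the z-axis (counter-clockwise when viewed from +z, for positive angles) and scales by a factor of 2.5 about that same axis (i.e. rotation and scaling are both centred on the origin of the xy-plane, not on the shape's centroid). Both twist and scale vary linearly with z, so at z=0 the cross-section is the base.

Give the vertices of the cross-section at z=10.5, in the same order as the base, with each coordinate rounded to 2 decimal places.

Cross-section at z=10.5: (2.39,-5.27) (2.51,1.89) (-7.72,-0.70) (1.27,-6.90)

t = z/height = 10.5/16 = 0.65625
s = 1 + (scale-1)·z/height = 1 + (2.5-1)·10.5/16 = 1.984375
θ = twist·z/height = -327°·10.5/16 = -214.5938° = -3.745367 rad
cos θ = -0.823198, sin θ = 0.567754 (intermediates below are computed at full precision and shown rounded to 5 d.p.)
v1: (-2.5,1.5) → rotate → (1.20636,-2.65418) → ×s → (2.39388,-5.26689) → (2.39,-5.27)
v2: (-0.5,-1.5) → rotate → (1.26323,0.95092) → ×s → (2.50672,1.88698) → (2.51,1.89)
v3: (3,2.5) → rotate → (-3.88898,-0.35473) → ×s → (-7.71719,-0.70393) → (-7.72,-0.70)
v4: (-2.5,2.5) → rotate → (0.63861,-3.47738) → ×s → (1.26724,-6.90043) → (1.27,-6.90)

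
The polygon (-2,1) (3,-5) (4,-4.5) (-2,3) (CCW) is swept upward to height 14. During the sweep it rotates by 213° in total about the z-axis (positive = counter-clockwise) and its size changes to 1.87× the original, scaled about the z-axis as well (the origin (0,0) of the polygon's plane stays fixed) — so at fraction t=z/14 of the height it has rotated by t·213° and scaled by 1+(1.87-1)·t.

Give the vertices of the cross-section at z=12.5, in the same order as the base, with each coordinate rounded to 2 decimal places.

Cross-section at z=12.5: (3.81,-1.12) (-6.82,7.80) (-8.41,6.61) (4.44,-4.62)

t = z/height = 12.5/14 = 0.892857
s = 1 + (scale-1)·z/height = 1 + (1.87-1)·12.5/14 = 1.776786
θ = twist·z/height = 213°·12.5/14 = 190.1786° = 3.319242 rad
cos θ = -0.984262, sin θ = -0.176717 (intermediates below are computed at full precision and shown rounded to 5 d.p.)
v1: (-2,1) → rotate → (2.14524,-0.63083) → ×s → (3.81163,-1.12085) → (3.81,-1.12)
v2: (3,-5) → rotate → (-3.83637,4.39116) → ×s → (-6.81640,7.80215) → (-6.82,7.80)
v3: (4,-4.5) → rotate → (-4.73227,3.72231) → ×s → (-8.40823,6.61375) → (-8.41,6.61)
v4: (-2,3) → rotate → (2.49867,-2.59935) → ×s → (4.43961,-4.61849) → (4.44,-4.62)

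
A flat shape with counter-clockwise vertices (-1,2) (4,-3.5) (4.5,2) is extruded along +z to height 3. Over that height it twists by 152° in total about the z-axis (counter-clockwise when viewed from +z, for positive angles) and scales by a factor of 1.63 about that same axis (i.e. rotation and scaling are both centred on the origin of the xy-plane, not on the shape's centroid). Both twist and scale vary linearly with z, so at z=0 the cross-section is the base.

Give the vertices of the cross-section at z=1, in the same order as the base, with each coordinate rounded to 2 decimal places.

Cross-section at z=1: (-2.64,0.60) (6.34,1.06) (1.58,5.75)

t = z/height = 1/3 = 0.333333
s = 1 + (scale-1)·z/height = 1 + (1.63-1)·1/3 = 1.210000
θ = twist·z/height = 152°·1/3 = 50.6667° = 0.884300 rad
cos θ = 0.633831, sin θ = 0.773472 (intermediates below are computed at full precision and shown rounded to 5 d.p.)
v1: (-1,2) → rotate → (-2.18077,0.49419) → ×s → (-2.63874,0.59797) → (-2.64,0.60)
v2: (4,-3.5) → rotate → (5.24247,0.87548) → ×s → (6.34339,1.05933) → (6.34,1.06)
v3: (4.5,2) → rotate → (1.30530,4.74828) → ×s → (1.57941,5.74542) → (1.58,5.75)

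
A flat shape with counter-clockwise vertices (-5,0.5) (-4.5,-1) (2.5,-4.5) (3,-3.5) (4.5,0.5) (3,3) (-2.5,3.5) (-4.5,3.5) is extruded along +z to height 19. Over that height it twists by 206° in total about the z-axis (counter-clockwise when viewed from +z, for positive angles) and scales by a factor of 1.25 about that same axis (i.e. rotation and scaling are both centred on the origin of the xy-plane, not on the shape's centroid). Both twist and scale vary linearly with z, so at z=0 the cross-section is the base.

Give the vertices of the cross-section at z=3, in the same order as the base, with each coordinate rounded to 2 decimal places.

t = z/height = 3/19 = 0.157895
s = 1 + (scale-1)·z/height = 1 + (1.25-1)·3/19 = 1.039474
θ = twist·z/height = 206°·3/19 = 32.5263° = 0.567691 rad
cos θ = 0.843145, sin θ = 0.537687 (intermediates below are computed at full precision and shown rounded to 5 d.p.)
v1: (-5,0.5) → rotate → (-4.48457,-2.26686) → ×s → (-4.66159,-2.35634) → (-4.66,-2.36)
v2: (-4.5,-1) → rotate → (-3.25646,-3.26274) → ×s → (-3.38501,-3.39153) → (-3.39,-3.39)
v3: (2.5,-4.5) → rotate → (4.52745,-2.44993) → ×s → (4.70617,-2.54664) → (4.71,-2.55)
v4: (3,-3.5) → rotate → (4.41134,-1.33795) → ×s → (4.58547,-1.39076) → (4.59,-1.39)
v5: (4.5,0.5) → rotate → (3.52531,2.84116) → ×s → (3.66446,2.95331) → (3.66,2.95)
v6: (3,3) → rotate → (0.91637,4.14249) → ×s → (0.95255,4.30601) → (0.95,4.31)
v7: (-2.5,3.5) → rotate → (-3.98977,1.60679) → ×s → (-4.14726,1.67021) → (-4.15,1.67)
v8: (-4.5,3.5) → rotate → (-5.67605,0.53141) → ×s → (-5.90011,0.55239) → (-5.90,0.55)

Cross-section at z=3: (-4.66,-2.36) (-3.39,-3.39) (4.71,-2.55) (4.59,-1.39) (3.66,2.95) (0.95,4.31) (-4.15,1.67) (-5.90,0.55)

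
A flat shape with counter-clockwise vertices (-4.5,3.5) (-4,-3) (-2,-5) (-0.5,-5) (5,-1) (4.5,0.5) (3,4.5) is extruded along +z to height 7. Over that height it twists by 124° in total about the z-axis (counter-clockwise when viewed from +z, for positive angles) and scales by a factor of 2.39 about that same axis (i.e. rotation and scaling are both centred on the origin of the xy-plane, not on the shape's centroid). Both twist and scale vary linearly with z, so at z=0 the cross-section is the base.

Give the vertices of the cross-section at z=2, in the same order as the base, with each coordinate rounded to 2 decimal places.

t = z/height = 2/7 = 0.285714
s = 1 + (scale-1)·z/height = 1 + (2.39-1)·2/7 = 1.397143
θ = twist·z/height = 124°·2/7 = 35.4286° = 0.618345 rad
cos θ = 0.814839, sin θ = 0.579688 (intermediates below are computed at full precision and shown rounded to 5 d.p.)
v1: (-4.5,3.5) → rotate → (-5.69568,0.24334) → ×s → (-7.95768,0.33998) → (-7.96,0.34)
v2: (-4,-3) → rotate → (-1.52029,-4.76327) → ×s → (-2.12407,-6.65496) → (-2.12,-6.65)
v3: (-2,-5) → rotate → (1.26876,-5.23357) → ×s → (1.77264,-7.31204) → (1.77,-7.31)
v4: (-0.5,-5) → rotate → (2.49102,-4.36404) → ×s → (3.48031,-6.09718) → (3.48,-6.10)
v5: (5,-1) → rotate → (4.65388,2.08360) → ×s → (6.50214,2.91109) → (6.50,2.91)
v6: (4.5,0.5) → rotate → (3.37693,3.01601) → ×s → (4.71805,4.21380) → (4.72,4.21)
v7: (3,4.5) → rotate → (-0.16408,5.40584) → ×s → (-0.22924,7.55273) → (-0.23,7.55)

Cross-section at z=2: (-7.96,0.34) (-2.12,-6.65) (1.77,-7.31) (3.48,-6.10) (6.50,2.91) (4.72,4.21) (-0.23,7.55)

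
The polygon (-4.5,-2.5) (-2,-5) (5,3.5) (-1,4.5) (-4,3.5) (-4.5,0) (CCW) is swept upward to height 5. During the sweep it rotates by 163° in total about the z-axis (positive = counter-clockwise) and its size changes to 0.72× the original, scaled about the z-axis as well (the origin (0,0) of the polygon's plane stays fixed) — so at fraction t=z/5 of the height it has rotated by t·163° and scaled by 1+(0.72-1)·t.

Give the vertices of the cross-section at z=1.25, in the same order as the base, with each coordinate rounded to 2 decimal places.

Cross-section at z=1.25: (-1.65,-4.49) (1.63,-4.74) (1.40,5.50) (-3.44,2.56) (-4.94,0.04) (-3.17,-2.73)

t = z/height = 1.25/5 = 0.25
s = 1 + (scale-1)·z/height = 1 + (0.72-1)·1.25/5 = 0.930000
θ = twist·z/height = 163°·1.25/5 = 40.7500° = 0.711222 rad
cos θ = 0.757565, sin θ = 0.652760 (intermediates below are computed at full precision and shown rounded to 5 d.p.)
v1: (-4.5,-2.5) → rotate → (-1.77714,-4.83133) → ×s → (-1.65274,-4.49314) → (-1.65,-4.49)
v2: (-2,-5) → rotate → (1.74867,-5.09334) → ×s → (1.62626,-4.73681) → (1.63,-4.74)
v3: (5,3.5) → rotate → (1.50317,5.91528) → ×s → (1.39794,5.50121) → (1.40,5.50)
v4: (-1,4.5) → rotate → (-3.69498,2.75628) → ×s → (-3.43633,2.56334) → (-3.44,2.56)
v5: (-4,3.5) → rotate → (-5.31492,0.04044) → ×s → (-4.94287,0.03761) → (-4.94,0.04)
v6: (-4.5,0) → rotate → (-3.40904,-2.93742) → ×s → (-3.17041,-2.73180) → (-3.17,-2.73)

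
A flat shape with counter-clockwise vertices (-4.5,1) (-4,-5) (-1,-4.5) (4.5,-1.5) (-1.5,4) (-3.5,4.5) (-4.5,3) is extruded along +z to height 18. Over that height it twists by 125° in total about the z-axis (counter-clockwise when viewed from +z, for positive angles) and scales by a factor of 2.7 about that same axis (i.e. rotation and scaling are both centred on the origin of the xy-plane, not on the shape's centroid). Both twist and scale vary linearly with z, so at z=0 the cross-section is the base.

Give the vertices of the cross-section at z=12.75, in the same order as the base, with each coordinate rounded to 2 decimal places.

t = z/height = 12.75/18 = 0.708333
s = 1 + (scale-1)·z/height = 1 + (2.7-1)·12.75/18 = 2.204167
θ = twist·z/height = 125°·12.75/18 = 88.5417° = 1.545344 rad
cos θ = 0.025450, sin θ = 0.999676 (intermediates below are computed at full precision and shown rounded to 5 d.p.)
v1: (-4.5,1) → rotate → (-1.11420,-4.47309) → ×s → (-2.45588,-9.85944) → (-2.46,-9.86)
v2: (-4,-5) → rotate → (4.89658,-4.12595) → ×s → (10.79288,-9.09429) → (10.79,-9.09)
v3: (-1,-4.5) → rotate → (4.47309,-1.11420) → ×s → (9.85944,-2.45588) → (9.86,-2.46)
v4: (4.5,-1.5) → rotate → (1.61404,4.46037) → ×s → (3.55761,9.83139) → (3.56,9.83)
v5: (-1.5,4) → rotate → (-4.03688,-1.39771) → ×s → (-8.89795,-3.08080) → (-8.90,-3.08)
v6: (-3.5,4.5) → rotate → (-4.58762,-3.38434) → ×s → (-10.11187,-7.45965) → (-10.11,-7.46)
v7: (-4.5,3) → rotate → (-3.11355,-4.42219) → ×s → (-6.86279,-9.74725) → (-6.86,-9.75)

Cross-section at z=12.75: (-2.46,-9.86) (10.79,-9.09) (9.86,-2.46) (3.56,9.83) (-8.90,-3.08) (-10.11,-7.46) (-6.86,-9.75)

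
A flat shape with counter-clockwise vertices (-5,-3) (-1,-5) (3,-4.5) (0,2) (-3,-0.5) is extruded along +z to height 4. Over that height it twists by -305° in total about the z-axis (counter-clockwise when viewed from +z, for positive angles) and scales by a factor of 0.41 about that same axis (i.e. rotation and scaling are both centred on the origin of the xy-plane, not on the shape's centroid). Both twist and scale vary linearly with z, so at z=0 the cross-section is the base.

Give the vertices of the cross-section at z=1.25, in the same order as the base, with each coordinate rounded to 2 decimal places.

t = z/height = 1.25/4 = 0.3125
s = 1 + (scale-1)·z/height = 1 + (0.41-1)·1.25/4 = 0.815625
θ = twist·z/height = -305°·1.25/4 = -95.3125° = -1.663517 rad
cos θ = -0.092588, sin θ = -0.995705 (intermediates below are computed at full precision and shown rounded to 5 d.p.)
v1: (-5,-3) → rotate → (-2.52417,5.25629) → ×s → (-2.05878,4.28716) → (-2.06,4.29)
v2: (-1,-5) → rotate → (-4.88593,1.45864) → ×s → (-3.98509,1.18971) → (-3.99,1.19)
v3: (3,-4.5) → rotate → (-4.75843,-2.57047) → ×s → (-3.88110,-2.09654) → (-3.88,-2.10)
v4: (0,2) → rotate → (1.99141,-0.18518) → ×s → (1.62424,-0.15103) → (1.62,-0.15)
v5: (-3,-0.5) → rotate → (-0.22009,3.03341) → ×s → (-0.17951,2.47412) → (-0.18,2.47)

Cross-section at z=1.25: (-2.06,4.29) (-3.99,1.19) (-3.88,-2.10) (1.62,-0.15) (-0.18,2.47)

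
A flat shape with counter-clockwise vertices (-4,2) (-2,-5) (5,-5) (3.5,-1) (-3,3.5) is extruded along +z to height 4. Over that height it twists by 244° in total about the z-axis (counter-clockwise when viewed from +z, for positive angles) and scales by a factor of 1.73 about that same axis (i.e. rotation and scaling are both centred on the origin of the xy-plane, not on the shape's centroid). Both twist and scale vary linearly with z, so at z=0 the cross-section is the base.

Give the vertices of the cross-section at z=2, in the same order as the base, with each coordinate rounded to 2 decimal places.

Cross-section at z=2: (0.58,-6.08) (7.23,1.30) (2.17,9.40) (-1.37,4.77) (-1.88,-6.00)

t = z/height = 2/4 = 0.5
s = 1 + (scale-1)·z/height = 1 + (1.73-1)·2/4 = 1.365000
θ = twist·z/height = 244°·2/4 = 122.0000° = 2.129302 rad
cos θ = -0.529919, sin θ = 0.848048 (intermediates below are computed at full precision and shown rounded to 5 d.p.)
v1: (-4,2) → rotate → (0.42358,-4.45203) → ×s → (0.57819,-6.07702) → (0.58,-6.08)
v2: (-2,-5) → rotate → (5.30008,0.95350) → ×s → (7.23461,1.30153) → (7.23,1.30)
v3: (5,-5) → rotate → (1.59064,6.88984) → ×s → (2.17123,9.40463) → (2.17,9.40)
v4: (3.5,-1) → rotate → (-1.00667,3.49809) → ×s → (-1.37410,4.77489) → (-1.37,4.77)
v5: (-3,3.5) → rotate → (-1.37841,-4.39886) → ×s → (-1.88153,-6.00445) → (-1.88,-6.00)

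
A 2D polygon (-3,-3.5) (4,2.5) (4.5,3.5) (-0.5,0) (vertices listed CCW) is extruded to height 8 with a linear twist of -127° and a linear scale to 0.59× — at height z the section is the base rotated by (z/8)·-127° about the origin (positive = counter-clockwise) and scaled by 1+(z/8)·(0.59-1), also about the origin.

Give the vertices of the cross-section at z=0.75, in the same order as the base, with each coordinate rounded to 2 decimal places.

Cross-section at z=0.75: (-3.52,-2.70) (4.26,1.56) (4.93,2.40) (-0.47,0.10)

t = z/height = 0.75/8 = 0.09375
s = 1 + (scale-1)·z/height = 1 + (0.59-1)·0.75/8 = 0.961563
θ = twist·z/height = -127°·0.75/8 = -11.9063° = -0.207803 rad
cos θ = 0.978486, sin θ = -0.206311 (intermediates below are computed at full precision and shown rounded to 5 d.p.)
v1: (-3,-3.5) → rotate → (-3.65755,-2.80577) → ×s → (-3.51696,-2.69792) → (-3.52,-2.70)
v2: (4,2.5) → rotate → (4.42972,1.62097) → ×s → (4.25946,1.55867) → (4.26,1.56)
v3: (4.5,3.5) → rotate → (5.12528,2.49630) → ×s → (4.92827,2.40035) → (4.93,2.40)
v4: (-0.5,0) → rotate → (-0.48924,0.10316) → ×s → (-0.47044,0.09919) → (-0.47,0.10)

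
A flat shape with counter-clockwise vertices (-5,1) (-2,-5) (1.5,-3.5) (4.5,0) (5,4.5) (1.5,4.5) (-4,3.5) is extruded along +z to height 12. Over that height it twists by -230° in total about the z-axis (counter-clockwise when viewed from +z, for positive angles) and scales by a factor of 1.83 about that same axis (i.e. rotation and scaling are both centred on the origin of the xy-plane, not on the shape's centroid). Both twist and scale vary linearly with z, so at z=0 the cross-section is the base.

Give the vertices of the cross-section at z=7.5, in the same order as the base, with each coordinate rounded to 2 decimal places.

Cross-section at z=7.5: (7.02,3.27) (-2.04,7.92) (-4.98,2.94) (-5.51,-4.04) (-2.08,-10.00) (2.20,-6.86) (8.04,-0.69)

t = z/height = 7.5/12 = 0.625
s = 1 + (scale-1)·z/height = 1 + (1.83-1)·7.5/12 = 1.518750
θ = twist·z/height = -230°·7.5/12 = -143.7500° = -2.508911 rad
cos θ = -0.806445, sin θ = -0.591310 (intermediates below are computed at full precision and shown rounded to 5 d.p.)
v1: (-5,1) → rotate → (4.62353,2.15010) → ×s → (7.02199,3.26547) → (7.02,3.27)
v2: (-2,-5) → rotate → (-1.34366,5.21484) → ×s → (-2.04068,7.92004) → (-2.04,7.92)
v3: (1.5,-3.5) → rotate → (-3.27925,1.93559) → ×s → (-4.98036,2.93968) → (-4.98,2.94)
v4: (4.5,0) → rotate → (-3.62900,-2.66089) → ×s → (-5.51154,-4.04123) → (-5.51,-4.04)
v5: (5,4.5) → rotate → (-1.37133,-6.58555) → ×s → (-2.08271,-10.00180) → (-2.08,-10.00)
v6: (1.5,4.5) → rotate → (1.45123,-4.51597) → ×s → (2.20405,-6.85862) → (2.20,-6.86)
v7: (-4,3.5) → rotate → (5.29536,-0.45732) → ×s → (8.04233,-0.69455) → (8.04,-0.69)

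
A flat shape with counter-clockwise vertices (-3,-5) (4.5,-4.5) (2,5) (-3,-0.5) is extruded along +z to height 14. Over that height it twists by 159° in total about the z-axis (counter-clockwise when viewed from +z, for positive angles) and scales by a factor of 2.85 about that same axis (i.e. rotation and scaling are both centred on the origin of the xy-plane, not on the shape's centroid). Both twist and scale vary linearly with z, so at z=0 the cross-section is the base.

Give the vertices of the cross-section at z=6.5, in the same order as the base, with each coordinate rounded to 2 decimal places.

Cross-section at z=6.5: (7.37,-7.95) (10.36,5.70) (-7.89,6.16) (-0.66,-5.61)

t = z/height = 6.5/14 = 0.464286
s = 1 + (scale-1)·z/height = 1 + (2.85-1)·6.5/14 = 1.858929
θ = twist·z/height = 159°·6.5/14 = 73.8214° = 1.288427 rad
cos θ = 0.278632, sin θ = 0.960398 (intermediates below are computed at full precision and shown rounded to 5 d.p.)
v1: (-3,-5) → rotate → (3.96609,-4.27435) → ×s → (7.37269,-7.94572) → (7.37,-7.95)
v2: (4.5,-4.5) → rotate → (5.57563,3.06795) → ×s → (10.36471,5.70309) → (10.36,5.70)
v3: (2,5) → rotate → (-4.24473,3.31396) → ×s → (-7.89064,6.16041) → (-7.89,6.16)
v4: (-3,-0.5) → rotate → (-0.35570,-3.02051) → ×s → (-0.66122,-5.61491) → (-0.66,-5.61)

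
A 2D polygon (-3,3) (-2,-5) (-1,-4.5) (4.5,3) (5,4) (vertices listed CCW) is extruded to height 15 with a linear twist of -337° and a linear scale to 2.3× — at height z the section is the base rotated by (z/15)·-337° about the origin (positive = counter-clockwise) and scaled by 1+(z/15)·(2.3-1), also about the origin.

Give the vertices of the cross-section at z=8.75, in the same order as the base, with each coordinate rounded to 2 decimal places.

t = z/height = 8.75/15 = 0.583333
s = 1 + (scale-1)·z/height = 1 + (2.3-1)·8.75/15 = 1.758333
θ = twist·z/height = -337°·8.75/15 = -196.5833° = -3.431026 rad
cos θ = -0.958406, sin θ = 0.285410 (intermediates below are computed at full precision and shown rounded to 5 d.p.)
v1: (-3,3) → rotate → (2.01899,-3.73145) → ×s → (3.55005,-6.56113) → (3.55,-6.56)
v2: (-2,-5) → rotate → (3.34386,4.22121) → ×s → (5.87962,7.42229) → (5.88,7.42)
v3: (-1,-4.5) → rotate → (2.24275,4.02742) → ×s → (3.94350,7.08154) → (3.94,7.08)
v4: (4.5,3) → rotate → (-5.16905,-1.59087) → ×s → (-9.08892,-2.79729) → (-9.09,-2.80)
v5: (5,4) → rotate → (-5.93367,-2.40657) → ×s → (-10.43336,-4.23156) → (-10.43,-4.23)

Cross-section at z=8.75: (3.55,-6.56) (5.88,7.42) (3.94,7.08) (-9.09,-2.80) (-10.43,-4.23)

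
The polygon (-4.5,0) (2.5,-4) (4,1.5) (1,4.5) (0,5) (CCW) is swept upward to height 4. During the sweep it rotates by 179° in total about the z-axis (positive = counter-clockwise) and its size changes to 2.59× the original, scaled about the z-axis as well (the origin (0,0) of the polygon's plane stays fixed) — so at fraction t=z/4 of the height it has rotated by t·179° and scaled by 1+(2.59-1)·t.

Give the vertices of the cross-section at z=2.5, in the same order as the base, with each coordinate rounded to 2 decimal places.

t = z/height = 2.5/4 = 0.625
s = 1 + (scale-1)·z/height = 1 + (2.59-1)·2.5/4 = 1.993750
θ = twist·z/height = 179°·2.5/4 = 111.8750° = 1.952587 rad
cos θ = -0.372583, sin θ = 0.927999 (intermediates below are computed at full precision and shown rounded to 5 d.p.)
v1: (-4.5,0) → rotate → (1.67662,-4.17600) → ×s → (3.34277,-8.32589) → (3.34,-8.33)
v2: (2.5,-4) → rotate → (2.78054,3.81033) → ×s → (5.54370,7.59684) → (5.54,7.60)
v3: (4,1.5) → rotate → (-2.88233,3.15312) → ×s → (-5.74665,6.28654) → (-5.75,6.29)
v4: (1,4.5) → rotate → (-4.54858,-0.74862) → ×s → (-9.06873,-1.49257) → (-9.07,-1.49)
v5: (0,5) → rotate → (-4.63999,-1.86291) → ×s → (-9.25099,-3.71419) → (-9.25,-3.71)

Cross-section at z=2.5: (3.34,-8.33) (5.54,7.60) (-5.75,6.29) (-9.07,-1.49) (-9.25,-3.71)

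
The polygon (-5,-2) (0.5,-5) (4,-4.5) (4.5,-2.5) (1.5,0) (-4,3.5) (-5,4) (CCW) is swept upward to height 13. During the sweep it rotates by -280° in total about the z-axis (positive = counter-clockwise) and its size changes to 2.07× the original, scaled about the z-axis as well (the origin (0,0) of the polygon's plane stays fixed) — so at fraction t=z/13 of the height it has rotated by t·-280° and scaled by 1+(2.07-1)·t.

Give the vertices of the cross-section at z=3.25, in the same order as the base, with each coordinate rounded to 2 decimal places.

Cross-section at z=3.25: (-4.55,5.09) (-5.74,-2.76) (-3.63,-6.72) (-1.03,-6.44) (0.65,-1.79) (2.43,6.28) (2.60,7.69)

t = z/height = 3.25/13 = 0.25
s = 1 + (scale-1)·z/height = 1 + (2.07-1)·3.25/13 = 1.267500
θ = twist·z/height = -280°·3.25/13 = -70.0000° = -1.221730 rad
cos θ = 0.342020, sin θ = -0.939693 (intermediates below are computed at full precision and shown rounded to 5 d.p.)
v1: (-5,-2) → rotate → (-3.58949,4.01442) → ×s → (-4.54967,5.08828) → (-4.55,5.09)
v2: (0.5,-5) → rotate → (-4.52745,-2.17995) → ×s → (-5.73855,-2.76308) → (-5.74,-2.76)
v3: (4,-4.5) → rotate → (-2.86054,-5.29786) → ×s → (-3.62573,-6.71504) → (-3.63,-6.72)
v4: (4.5,-2.5) → rotate → (-0.81014,-5.08367) → ×s → (-1.02685,-6.44355) → (-1.03,-6.44)
v5: (1.5,0) → rotate → (0.51303,-1.40954) → ×s → (0.65027,-1.78659) → (0.65,-1.79)
v6: (-4,3.5) → rotate → (1.92084,4.95584) → ×s → (2.43467,6.28153) → (2.43,6.28)
v7: (-5,4) → rotate → (2.04867,6.06654) → ×s → (2.59669,7.68934) → (2.60,7.69)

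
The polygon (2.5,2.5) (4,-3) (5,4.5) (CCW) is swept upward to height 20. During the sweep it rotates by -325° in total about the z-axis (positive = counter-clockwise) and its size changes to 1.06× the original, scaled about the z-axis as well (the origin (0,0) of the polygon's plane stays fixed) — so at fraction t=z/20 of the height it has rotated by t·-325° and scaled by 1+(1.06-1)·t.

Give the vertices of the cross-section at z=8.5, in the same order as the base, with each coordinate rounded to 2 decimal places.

Cross-section at z=8.5: (-0.20,-3.62) (-5.11,-0.45) (-0.74,-6.86)

t = z/height = 8.5/20 = 0.425
s = 1 + (scale-1)·z/height = 1 + (1.06-1)·8.5/20 = 1.025500
θ = twist·z/height = -325°·8.5/20 = -138.1250° = -2.410736 rad
cos θ = -0.744603, sin θ = -0.667508 (intermediates below are computed at full precision and shown rounded to 5 d.p.)
v1: (2.5,2.5) → rotate → (-0.19274,-3.53028) → ×s → (-0.19765,-3.62030) → (-0.20,-3.62)
v2: (4,-3) → rotate → (-4.98093,-0.43622) → ×s → (-5.10795,-0.44735) → (-5.11,-0.45)
v3: (5,4.5) → rotate → (-0.71923,-6.68825) → ×s → (-0.73757,-6.85880) → (-0.74,-6.86)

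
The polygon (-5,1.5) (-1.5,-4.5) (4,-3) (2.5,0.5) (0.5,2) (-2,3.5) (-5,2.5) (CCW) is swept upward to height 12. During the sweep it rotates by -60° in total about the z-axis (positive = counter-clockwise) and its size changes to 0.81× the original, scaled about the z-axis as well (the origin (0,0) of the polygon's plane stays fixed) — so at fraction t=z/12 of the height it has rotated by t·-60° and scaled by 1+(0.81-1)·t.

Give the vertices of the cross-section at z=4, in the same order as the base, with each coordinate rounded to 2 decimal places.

t = z/height = 4/12 = 0.333333
s = 1 + (scale-1)·z/height = 1 + (0.81-1)·4/12 = 0.936667
θ = twist·z/height = -60°·4/12 = -20.0000° = -0.349066 rad
cos θ = 0.939693, sin θ = -0.342020 (intermediates below are computed at full precision and shown rounded to 5 d.p.)
v1: (-5,1.5) → rotate → (-4.18543,3.11964) → ×s → (-3.92036,2.92206) → (-3.92,2.92)
v2: (-1.5,-4.5) → rotate → (-2.94863,-3.71559) → ×s → (-2.76188,-3.48027) → (-2.76,-3.48)
v3: (4,-3) → rotate → (2.73271,-4.18716) → ×s → (2.55964,-3.92197) → (2.56,-3.92)
v4: (2.5,0.5) → rotate → (2.52024,-0.38520) → ×s → (2.36063,-0.36081) → (2.36,-0.36)
v5: (0.5,2) → rotate → (1.15389,1.70838) → ×s → (1.08081,1.60018) → (1.08,1.60)
v6: (-2,3.5) → rotate → (-0.68231,3.97296) → ×s → (-0.63910,3.72134) → (-0.64,3.72)
v7: (-5,2.5) → rotate → (-3.84341,4.05933) → ×s → (-3.60000,3.80224) → (-3.60,3.80)

Cross-section at z=4: (-3.92,2.92) (-2.76,-3.48) (2.56,-3.92) (2.36,-0.36) (1.08,1.60) (-0.64,3.72) (-3.60,3.80)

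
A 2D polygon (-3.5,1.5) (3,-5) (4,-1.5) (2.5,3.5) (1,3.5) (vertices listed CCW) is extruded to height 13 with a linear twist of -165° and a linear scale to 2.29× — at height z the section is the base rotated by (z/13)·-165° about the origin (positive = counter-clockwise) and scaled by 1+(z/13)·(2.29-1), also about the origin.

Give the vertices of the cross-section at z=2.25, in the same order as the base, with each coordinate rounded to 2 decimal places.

t = z/height = 2.25/13 = 0.173077
s = 1 + (scale-1)·z/height = 1 + (2.29-1)·2.25/13 = 1.223269
θ = twist·z/height = -165°·2.25/13 = -28.5577° = -0.498426 rad
cos θ = 0.878336, sin θ = -0.478043 (intermediates below are computed at full precision and shown rounded to 5 d.p.)
v1: (-3.5,1.5) → rotate → (-2.35711,2.99066) → ×s → (-2.88338,3.65838) → (-2.88,3.66)
v2: (3,-5) → rotate → (0.24479,-5.82581) → ×s → (0.29945,-7.12654) → (0.30,-7.13)
v3: (4,-1.5) → rotate → (2.79628,-3.22968) → ×s → (3.42060,-3.95077) → (3.42,-3.95)
v4: (2.5,3.5) → rotate → (3.86899,1.87907) → ×s → (4.73282,2.29861) → (4.73,2.30)
v5: (1,3.5) → rotate → (2.55149,2.59613) → ×s → (3.12116,3.17577) → (3.12,3.18)

Cross-section at z=2.25: (-2.88,3.66) (0.30,-7.13) (3.42,-3.95) (4.73,2.30) (3.12,3.18)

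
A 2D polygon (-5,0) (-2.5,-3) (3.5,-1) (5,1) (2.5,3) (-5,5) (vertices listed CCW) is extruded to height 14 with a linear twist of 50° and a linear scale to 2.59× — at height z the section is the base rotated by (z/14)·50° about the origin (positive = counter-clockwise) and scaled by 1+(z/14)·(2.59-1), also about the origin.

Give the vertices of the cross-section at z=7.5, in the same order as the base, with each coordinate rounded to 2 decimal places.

Cross-section at z=7.5: (-8.27,-4.17) (-1.63,-7.05) (6.62,1.27) (7.43,5.83) (1.63,7.05) (-12.44,4.09)

t = z/height = 7.5/14 = 0.535714
s = 1 + (scale-1)·z/height = 1 + (2.59-1)·7.5/14 = 1.851786
θ = twist·z/height = 50°·7.5/14 = 26.7857° = 0.467499 rad
cos θ = 0.892698, sin θ = 0.450655 (intermediates below are computed at full precision and shown rounded to 5 d.p.)
v1: (-5,0) → rotate → (-4.46349,-2.25327) → ×s → (-8.26543,-4.17258) → (-8.27,-4.17)
v2: (-2.5,-3) → rotate → (-0.87978,-3.80473) → ×s → (-1.62917,-7.04555) → (-1.63,-7.05)
v3: (3.5,-1) → rotate → (3.57510,0.68459) → ×s → (6.62032,1.26772) → (6.62,1.27)
v4: (5,1) → rotate → (4.01284,3.14597) → ×s → (7.43091,5.82567) → (7.43,5.83)
v5: (2.5,3) → rotate → (0.87978,3.80473) → ×s → (1.62917,7.04555) → (1.63,7.05)
v6: (-5,5) → rotate → (-6.71677,2.21022) → ×s → (-12.43801,4.09285) → (-12.44,4.09)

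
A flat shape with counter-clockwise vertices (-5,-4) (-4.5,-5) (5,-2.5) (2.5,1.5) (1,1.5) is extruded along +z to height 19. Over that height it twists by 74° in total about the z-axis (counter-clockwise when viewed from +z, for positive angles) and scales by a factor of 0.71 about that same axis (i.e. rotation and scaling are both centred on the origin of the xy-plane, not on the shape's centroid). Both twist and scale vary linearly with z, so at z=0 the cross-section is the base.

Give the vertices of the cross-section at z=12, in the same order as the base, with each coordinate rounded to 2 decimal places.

t = z/height = 12/19 = 0.631579
s = 1 + (scale-1)·z/height = 1 + (0.71-1)·12/19 = 0.816842
θ = twist·z/height = 74°·12/19 = 46.7368° = 0.815712 rad
cos θ = 0.685350, sin θ = 0.728214 (intermediates below are computed at full precision and shown rounded to 5 d.p.)
v1: (-5,-4) → rotate → (-0.51390,-6.38247) → ×s → (-0.41977,-5.21347) → (-0.42,-5.21)
v2: (-4.5,-5) → rotate → (0.55699,-6.70371) → ×s → (0.45497,-5.47587) → (0.45,-5.48)
v3: (5,-2.5) → rotate → (5.24729,1.92769) → ×s → (4.28620,1.57462) → (4.29,1.57)
v4: (2.5,1.5) → rotate → (0.62106,2.84856) → ×s → (0.50730,2.32682) → (0.51,2.33)
v5: (1,1.5) → rotate → (-0.40697,1.75624) → ×s → (-0.33243,1.43457) → (-0.33,1.43)

Cross-section at z=12: (-0.42,-5.21) (0.45,-5.48) (4.29,1.57) (0.51,2.33) (-0.33,1.43)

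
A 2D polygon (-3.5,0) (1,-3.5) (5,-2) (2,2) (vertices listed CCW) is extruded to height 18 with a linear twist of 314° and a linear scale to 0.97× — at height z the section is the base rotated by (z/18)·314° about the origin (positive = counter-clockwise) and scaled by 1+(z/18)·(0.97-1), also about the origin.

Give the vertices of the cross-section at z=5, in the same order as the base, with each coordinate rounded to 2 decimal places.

Cross-section at z=5: (-0.17,-3.47) (3.51,0.82) (2.22,4.86) (-1.88,2.08)

t = z/height = 5/18 = 0.277778
s = 1 + (scale-1)·z/height = 1 + (0.97-1)·5/18 = 0.991667
θ = twist·z/height = 314°·5/18 = 87.2222° = 1.522315 rad
cos θ = 0.048462, sin θ = 0.998825 (intermediates below are computed at full precision and shown rounded to 5 d.p.)
v1: (-3.5,0) → rotate → (-0.16962,-3.49589) → ×s → (-0.16820,-3.46676) → (-0.17,-3.47)
v2: (1,-3.5) → rotate → (3.54435,0.82921) → ×s → (3.51481,0.82230) → (3.51,0.82)
v3: (5,-2) → rotate → (2.23996,4.89720) → ×s → (2.22130,4.85639) → (2.22,4.86)
v4: (2,2) → rotate → (-1.90073,2.09457) → ×s → (-1.88489,2.07712) → (-1.88,2.08)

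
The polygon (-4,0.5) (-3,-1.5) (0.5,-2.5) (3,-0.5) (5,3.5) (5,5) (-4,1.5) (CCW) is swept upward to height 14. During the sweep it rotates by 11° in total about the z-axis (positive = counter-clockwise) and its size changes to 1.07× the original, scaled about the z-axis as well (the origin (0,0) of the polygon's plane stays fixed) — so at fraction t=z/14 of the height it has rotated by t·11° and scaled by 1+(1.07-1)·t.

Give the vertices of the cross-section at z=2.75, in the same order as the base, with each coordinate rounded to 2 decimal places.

Cross-section at z=2.75: (-4.07,0.35) (-2.98,-1.63) (0.60,-2.51) (3.06,-0.39) (4.93,3.74) (4.87,5.26) (-4.11,1.37)

t = z/height = 2.75/14 = 0.196429
s = 1 + (scale-1)·z/height = 1 + (1.07-1)·2.75/14 = 1.013750
θ = twist·z/height = 11°·2.75/14 = 2.1607° = 0.037712 rad
cos θ = 0.999289, sin θ = 0.037703 (intermediates below are computed at full precision and shown rounded to 5 d.p.)
v1: (-4,0.5) → rotate → (-4.01601,0.34883) → ×s → (-4.07123,0.35363) → (-4.07,0.35)
v2: (-3,-1.5) → rotate → (-2.94131,-1.61204) → ×s → (-2.98176,-1.63421) → (-2.98,-1.63)
v3: (0.5,-2.5) → rotate → (0.59390,-2.47937) → ×s → (0.60207,-2.51346) → (0.60,-2.51)
v4: (3,-0.5) → rotate → (3.01672,-0.38654) → ×s → (3.05820,-0.39185) → (3.06,-0.39)
v5: (5,3.5) → rotate → (4.86449,3.68602) → ×s → (4.93137,3.73671) → (4.93,3.74)
v6: (5,5) → rotate → (4.80793,5.18496) → ×s → (4.87404,5.25625) → (4.87,5.26)
v7: (-4,1.5) → rotate → (-4.05371,1.34812) → ×s → (-4.10945,1.36666) → (-4.11,1.37)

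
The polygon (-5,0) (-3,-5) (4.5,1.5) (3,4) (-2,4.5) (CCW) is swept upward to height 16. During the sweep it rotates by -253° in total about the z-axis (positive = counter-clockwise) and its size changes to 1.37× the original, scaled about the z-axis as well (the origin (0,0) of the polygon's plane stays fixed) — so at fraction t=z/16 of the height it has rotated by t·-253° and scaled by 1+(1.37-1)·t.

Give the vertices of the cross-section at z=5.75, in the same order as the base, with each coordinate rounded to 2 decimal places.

Cross-section at z=5.75: (0.09,5.66) (-5.61,3.49) (1.62,-5.13) (4.48,-3.47) (5.13,2.18)

t = z/height = 5.75/16 = 0.359375
s = 1 + (scale-1)·z/height = 1 + (1.37-1)·5.75/16 = 1.132969
θ = twist·z/height = -253°·5.75/16 = -90.9219° = -1.586886 rad
cos θ = -0.016089, sin θ = -0.999871 (intermediates below are computed at full precision and shown rounded to 5 d.p.)
v1: (-5,0) → rotate → (0.08045,4.99935) → ×s → (0.09114,5.66411) → (0.09,5.66)
v2: (-3,-5) → rotate → (-4.95109,3.08006) → ×s → (-5.60943,3.48961) → (-5.61,3.49)
v3: (4.5,1.5) → rotate → (1.42741,-4.52355) → ×s → (1.61721,-5.12504) → (1.62,-5.13)
v4: (3,4) → rotate → (3.95122,-3.06397) → ×s → (4.47660,-3.47138) → (4.48,-3.47)
v5: (-2,4.5) → rotate → (4.53160,1.92734) → ×s → (5.13416,2.18362) → (5.13,2.18)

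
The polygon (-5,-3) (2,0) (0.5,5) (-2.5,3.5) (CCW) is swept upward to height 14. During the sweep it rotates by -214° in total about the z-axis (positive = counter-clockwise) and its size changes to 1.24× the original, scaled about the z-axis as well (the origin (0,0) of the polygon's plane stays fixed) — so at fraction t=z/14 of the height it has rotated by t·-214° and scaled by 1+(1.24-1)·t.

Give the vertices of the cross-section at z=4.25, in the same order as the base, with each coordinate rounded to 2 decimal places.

t = z/height = 4.25/14 = 0.303571
s = 1 + (scale-1)·z/height = 1 + (1.24-1)·4.25/14 = 1.072857
θ = twist·z/height = -214°·4.25/14 = -64.9643° = -1.133841 rad
cos θ = 0.423183, sin θ = -0.906044 (intermediates below are computed at full precision and shown rounded to 5 d.p.)
v1: (-5,-3) → rotate → (-4.83405,3.26067) → ×s → (-5.18624,3.49823) → (-5.19,3.50)
v2: (2,0) → rotate → (0.84637,-1.81209) → ×s → (0.90803,-1.94411) → (0.91,-1.94)
v3: (0.5,5) → rotate → (4.74181,1.66289) → ×s → (5.08729,1.78405) → (5.09,1.78)
v4: (-2.5,3.5) → rotate → (2.11320,3.74625) → ×s → (2.26716,4.01919) → (2.27,4.02)

Cross-section at z=4.25: (-5.19,3.50) (0.91,-1.94) (5.09,1.78) (2.27,4.02)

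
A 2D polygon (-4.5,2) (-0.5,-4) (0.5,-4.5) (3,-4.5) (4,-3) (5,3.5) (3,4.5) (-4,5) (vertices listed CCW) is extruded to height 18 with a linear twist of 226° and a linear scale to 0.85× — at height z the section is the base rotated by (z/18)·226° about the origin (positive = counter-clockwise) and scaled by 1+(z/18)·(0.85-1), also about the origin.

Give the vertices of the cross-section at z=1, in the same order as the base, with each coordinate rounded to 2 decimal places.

t = z/height = 1/18 = 0.0555556
s = 1 + (scale-1)·z/height = 1 + (0.85-1)·1/18 = 0.991667
θ = twist·z/height = 226°·1/18 = 12.5556° = 0.219136 rad
cos θ = 0.976086, sin θ = 0.217386 (intermediates below are computed at full precision and shown rounded to 5 d.p.)
v1: (-4.5,2) → rotate → (-4.82716,0.97393) → ×s → (-4.78693,0.96582) → (-4.79,0.97)
v2: (-0.5,-4) → rotate → (0.38150,-4.01304) → ×s → (0.37832,-3.97959) → (0.38,-3.98)
v3: (0.5,-4.5) → rotate → (1.46628,-4.28369) → ×s → (1.45406,-4.24800) → (1.45,-4.25)
v4: (3,-4.5) → rotate → (3.90649,-3.74023) → ×s → (3.87394,-3.70906) → (3.87,-3.71)
v5: (4,-3) → rotate → (4.55650,-2.05871) → ×s → (4.51853,-2.04156) → (4.52,-2.04)
v6: (5,3.5) → rotate → (4.11958,4.50323) → ×s → (4.08525,4.46570) → (4.09,4.47)
v7: (3,4.5) → rotate → (1.95002,5.04454) → ×s → (1.93377,5.00251) → (1.93,5.00)
v8: (-4,5) → rotate → (-4.99127,4.01088) → ×s → (-4.94968,3.97746) → (-4.95,3.98)

Cross-section at z=1: (-4.79,0.97) (0.38,-3.98) (1.45,-4.25) (3.87,-3.71) (4.52,-2.04) (4.09,4.47) (1.93,5.00) (-4.95,3.98)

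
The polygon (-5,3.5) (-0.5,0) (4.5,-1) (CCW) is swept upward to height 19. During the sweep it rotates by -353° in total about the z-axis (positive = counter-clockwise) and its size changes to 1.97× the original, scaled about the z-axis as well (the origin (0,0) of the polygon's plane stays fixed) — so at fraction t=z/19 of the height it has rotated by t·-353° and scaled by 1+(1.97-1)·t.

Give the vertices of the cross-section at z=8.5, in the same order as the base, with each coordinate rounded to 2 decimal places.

Cross-section at z=8.5: (8.53,-1.96) (0.66,0.27) (-6.52,-1.10)

t = z/height = 8.5/19 = 0.447368
s = 1 + (scale-1)·z/height = 1 + (1.97-1)·8.5/19 = 1.433947
θ = twist·z/height = -353°·8.5/19 = -157.9211° = -2.756242 rad
cos θ = -0.926667, sin θ = -0.375884 (intermediates below are computed at full precision and shown rounded to 5 d.p.)
v1: (-5,3.5) → rotate → (5.94893,-1.36391) → ×s → (8.53045,-1.95578) → (8.53,-1.96)
v2: (-0.5,0) → rotate → (0.46333,0.18794) → ×s → (0.66440,0.26950) → (0.66,0.27)
v3: (4.5,-1) → rotate → (-4.54588,-0.76481) → ×s → (-6.51856,-1.09670) → (-6.52,-1.10)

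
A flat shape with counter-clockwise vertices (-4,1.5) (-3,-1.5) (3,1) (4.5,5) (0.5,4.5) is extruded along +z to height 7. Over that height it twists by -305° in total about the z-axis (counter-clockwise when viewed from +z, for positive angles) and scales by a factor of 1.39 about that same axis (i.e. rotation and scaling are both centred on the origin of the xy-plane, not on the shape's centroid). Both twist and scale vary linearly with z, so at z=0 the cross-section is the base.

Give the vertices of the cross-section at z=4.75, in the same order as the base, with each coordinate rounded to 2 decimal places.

Cross-section at z=4.75: (3.65,-3.98) (4.24,-0.03) (-3.95,0.59) (-7.94,-3.06) (-3.14,-4.79)

t = z/height = 4.75/7 = 0.678571
s = 1 + (scale-1)·z/height = 1 + (1.39-1)·4.75/7 = 1.264643
θ = twist·z/height = -305°·4.75/7 = -206.9643° = -3.612208 rad
cos θ = -0.891289, sin θ = 0.453435 (intermediates below are computed at full precision and shown rounded to 5 d.p.)
v1: (-4,1.5) → rotate → (2.88500,-3.15067) → ×s → (3.64850,-3.98448) → (3.65,-3.98)
v2: (-3,-1.5) → rotate → (3.35402,-0.02337) → ×s → (4.24164,-0.02956) → (4.24,-0.03)
v3: (3,1) → rotate → (-3.12730,0.46902) → ×s → (-3.95492,0.59314) → (-3.95,0.59)
v4: (4.5,5) → rotate → (-6.27798,-2.41599) → ×s → (-7.93940,-3.05536) → (-7.94,-3.06)
v5: (0.5,4.5) → rotate → (-2.48610,-3.78408) → ×s → (-3.14403,-4.78552) → (-3.14,-4.79)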